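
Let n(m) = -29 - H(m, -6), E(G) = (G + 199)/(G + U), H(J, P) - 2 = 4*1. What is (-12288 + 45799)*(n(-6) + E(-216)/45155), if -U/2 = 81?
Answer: -20019492612463/17068590 ≈ -1.1729e+6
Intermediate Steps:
U = -162 (U = -2*81 = -162)
H(J, P) = 6 (H(J, P) = 2 + 4*1 = 2 + 4 = 6)
E(G) = (199 + G)/(-162 + G) (E(G) = (G + 199)/(G - 162) = (199 + G)/(-162 + G))
n(m) = -35 (n(m) = -29 - 1*6 = -29 - 6 = -35)
(-12288 + 45799)*(n(-6) + E(-216)/45155) = (-12288 + 45799)*(-35 + ((199 - 216)/(-162 - 216))/45155) = 33511*(-35 + (-17/(-378))*(1/45155)) = 33511*(-35 - 1/378*(-17)*(1/45155)) = 33511*(-35 + (17/378)*(1/45155)) = 33511*(-35 + 17/17068590) = 33511*(-597400633/17068590) = -20019492612463/17068590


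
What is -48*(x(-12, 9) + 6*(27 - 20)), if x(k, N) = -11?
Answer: -1488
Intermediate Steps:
-48*(x(-12, 9) + 6*(27 - 20)) = -48*(-11 + 6*(27 - 20)) = -48*(-11 + 6*7) = -48*(-11 + 42) = -48*31 = -1488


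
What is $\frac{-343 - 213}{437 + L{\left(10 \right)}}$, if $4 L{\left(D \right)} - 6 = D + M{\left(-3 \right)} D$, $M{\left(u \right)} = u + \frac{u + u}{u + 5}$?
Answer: $- \frac{278}{213} \approx -1.3052$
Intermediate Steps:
$M{\left(u \right)} = u + \frac{2 u}{5 + u}$
$L{\left(D \right)} = \frac{3}{2} - \frac{5 D}{4}$ ($L{\left(D \right)} = \frac{3}{2} + \frac{D + - \frac{3 \left(7 - 3\right)}{5 - 3} D}{4} = \frac{3}{2} + \frac{D + \left(-3\right) \frac{1}{2} \cdot 4 D}{4} = \frac{3}{2} + \frac{D - 6 D}{4} = \frac{3}{2} + \frac{\left(-5\right) D}{4} = \frac{3}{2} - \frac{5 D}{4}$)
$\frac{-343 - 213}{437 + L{\left(10 \right)}} = \frac{-343 - 213}{437 + \left(\frac{3}{2} - \frac{25}{2}\right)} = - \frac{556}{437 - 11} = - \frac{556}{426} = \left(-556\right) \frac{1}{426} = - \frac{278}{213}$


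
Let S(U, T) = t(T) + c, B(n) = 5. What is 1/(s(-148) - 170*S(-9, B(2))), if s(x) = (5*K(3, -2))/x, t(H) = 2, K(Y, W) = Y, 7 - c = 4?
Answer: -148/125815 ≈ -0.0011763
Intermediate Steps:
c = 3 (c = 7 - 1*4 = 7 - 4 = 3)
S(U, T) = 5 (S(U, T) = 2 + 3 = 5)
s(x) = 15/x (s(x) = (5*3)/x = 15/x)
1/(s(-148) - 170*S(-9, B(2))) = 1/(15/(-148) - 170*5) = 1/(15*(-1/148) - 850) = 1/(-15/148 - 850) = 1/(-125815/148) = -148/125815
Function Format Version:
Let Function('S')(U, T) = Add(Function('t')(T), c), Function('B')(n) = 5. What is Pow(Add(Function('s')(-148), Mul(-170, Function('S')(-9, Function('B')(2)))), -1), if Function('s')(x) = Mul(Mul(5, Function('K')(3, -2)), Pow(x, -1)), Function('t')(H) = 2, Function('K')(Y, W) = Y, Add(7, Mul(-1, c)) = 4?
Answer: Rational(-148, 125815) ≈ -0.0011763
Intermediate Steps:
c = 3 (c = Add(7, Mul(-1, 4)) = Add(7, -4) = 3)
Function('S')(U, T) = 5 (Function('S')(U, T) = Add(2, 3) = 5)
Function('s')(x) = Mul(15, Pow(x, -1)) (Function('s')(x) = Mul(Mul(5, 3), Pow(x, -1)) = Mul(15, Pow(x, -1)))
Pow(Add(Function('s')(-148), Mul(-170, Function('S')(-9, Function('B')(2)))), -1) = Pow(Add(Mul(15, Pow(-148, -1)), Mul(-170, 5)), -1) = Pow(Add(Mul(15, Rational(-1, 148)), -850), -1) = Pow(Add(Rational(-15, 148), -850), -1) = Pow(Rational(-125815, 148), -1) = Rational(-148, 125815)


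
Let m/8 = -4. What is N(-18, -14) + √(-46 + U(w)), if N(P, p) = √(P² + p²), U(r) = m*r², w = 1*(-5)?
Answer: 2*√130 + 3*I*√94 ≈ 22.803 + 29.086*I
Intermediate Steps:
m = -32 (m = 8*(-4) = -32)
w = -5
U(r) = -32*r²
N(-18, -14) + √(-46 + U(w)) = √((-18)² + (-14)²) + √(-46 - 32*(-5)²) = √(324 + 196) + √(-46 - 32*25) = √520 + √(-46 - 800) = 2*√130 + √(-846) = 2*√130 + 3*I*√94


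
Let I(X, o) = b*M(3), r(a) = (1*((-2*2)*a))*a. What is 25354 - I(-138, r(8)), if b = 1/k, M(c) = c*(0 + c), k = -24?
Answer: 202835/8 ≈ 25354.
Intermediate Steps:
M(c) = c² (M(c) = c*c = c²)
b = -1/24 (b = 1/(-24) = -1/24 ≈ -0.041667)
r(a) = -4*a² (r(a) = (1*(-4*a))*a = (-4*a)*a = -4*a²)
I(X, o) = -3/8 (I(X, o) = -1/24*3² = -1/24*9 = -3/8)
25354 - I(-138, r(8)) = 25354 - 1*(-3/8) = 25354 + 3/8 = 202835/8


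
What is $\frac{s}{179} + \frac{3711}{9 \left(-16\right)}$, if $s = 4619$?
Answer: $\frac{289}{8592} \approx 0.033636$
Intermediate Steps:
$\frac{s}{179} + \frac{3711}{9 \left(-16\right)} = \frac{4619}{179} + \frac{3711}{9 \left(-16\right)} = 4619 \cdot \frac{1}{179} + \frac{3711}{-144} = \frac{4619}{179} + 3711 \left(- \frac{1}{144}\right) = \frac{4619}{179} - \frac{1237}{48} = \frac{289}{8592}$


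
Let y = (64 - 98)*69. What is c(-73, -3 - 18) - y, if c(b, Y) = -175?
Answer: 2171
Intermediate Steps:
y = -2346 (y = -34*69 = -2346)
c(-73, -3 - 18) - y = -175 - 1*(-2346) = -175 + 2346 = 2171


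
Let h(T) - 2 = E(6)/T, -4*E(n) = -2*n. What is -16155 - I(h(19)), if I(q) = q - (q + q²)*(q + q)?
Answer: -110620226/6859 ≈ -16128.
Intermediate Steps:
E(n) = n/2 (E(n) = -(-1)*n/2 = n/2)
h(T) = 2 + 3/T (h(T) = 2 + ((½)*6)/T = 2 + 3/T)
I(q) = q - 2*q*(q + q²) (I(q) = q - (q + q²)*2*q = q - 2*q*(q + q²))
-16155 - I(h(19)) = -16155 - (2 + 3/19)*(1 - 2*(2 + 3/19) - 2*(2 + 3/19)²) = -16155 - 41*(1 - 2*41/19 - 2*(41/19)²)/19 = -16155 - 41*(1 - 82/19 - 2*1681/361)/19 = -16155 - 41*(1 - 82/19 - 3362/361)/19 = -16155 - 41*(-4559)/(19*361) = -16155 - 1*(-186919/6859) = -16155 + 186919/6859 = -110620226/6859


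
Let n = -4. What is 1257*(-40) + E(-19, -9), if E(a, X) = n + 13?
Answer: -50271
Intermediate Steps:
E(a, X) = 9 (E(a, X) = -4 + 13 = 9)
1257*(-40) + E(-19, -9) = 1257*(-40) + 9 = -50280 + 9 = -50271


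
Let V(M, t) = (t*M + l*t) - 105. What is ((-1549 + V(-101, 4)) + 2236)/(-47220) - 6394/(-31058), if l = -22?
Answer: 4985491/24442646 ≈ 0.20397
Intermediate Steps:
V(M, t) = -105 - 22*t + M*t (V(M, t) = (t*M - 22*t) - 105 = (M*t - 22*t) - 105 = (-22*t + M*t) - 105 = -105 - 22*t + M*t)
((-1549 + V(-101, 4)) + 2236)/(-47220) - 6394/(-31058) = ((-1549 + (-105 - 22*4 - 101*4)) + 2236)/(-47220) - 6394/(-31058) = ((-1549 + (-105 - 88 - 404)) + 2236)*(-1/47220) - 6394*(-1/31058) = ((-1549 - 597) + 2236)*(-1/47220) + 3197/15529 = (-2146 + 2236)*(-1/47220) + 3197/15529 = 90*(-1/47220) + 3197/15529 = -3/1574 + 3197/15529 = 4985491/24442646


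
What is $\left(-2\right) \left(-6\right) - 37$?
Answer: $-25$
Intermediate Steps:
$\left(-2\right) \left(-6\right) - 37 = 12 - 37 = -25$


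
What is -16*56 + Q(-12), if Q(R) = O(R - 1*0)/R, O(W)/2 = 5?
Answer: -5381/6 ≈ -896.83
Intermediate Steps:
O(W) = 10 (O(W) = 2*5 = 10)
Q(R) = 10/R
-16*56 + Q(-12) = -16*56 + 10/(-12) = -896 + 10*(-1/12) = -896 - 5/6 = -5381/6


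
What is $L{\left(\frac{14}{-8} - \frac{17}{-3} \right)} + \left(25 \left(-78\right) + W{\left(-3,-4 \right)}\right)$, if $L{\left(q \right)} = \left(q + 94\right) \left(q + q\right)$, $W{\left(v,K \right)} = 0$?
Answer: $- \frac{85175}{72} \approx -1183.0$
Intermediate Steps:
$L{\left(q \right)} = 2 q \left(94 + q\right)$ ($L{\left(q \right)} = \left(94 + q\right) 2 q = 2 q \left(94 + q\right)$)
$L{\left(\frac{14}{-8} - \frac{17}{-3} \right)} + \left(25 \left(-78\right) + W{\left(-3,-4 \right)}\right) = 2 \left(\frac{14}{-8} - \frac{17}{-3}\right) \left(94 + \left(\frac{14}{-8} - \frac{17}{-3}\right)\right) + \left(25 \left(-78\right) + 0\right) = 2 \left(14 \left(- \frac{1}{8}\right) - - \frac{17}{3}\right) \left(94 + \left(14 \left(- \frac{1}{8}\right) - - \frac{17}{3}\right)\right) + \left(-1950 + 0\right) = 2 \left(- \frac{7}{4} + \frac{17}{3}\right) \left(94 + \left(- \frac{7}{4} + \frac{17}{3}\right)\right) - 1950 = 2 \cdot \frac{47}{12} \left(94 + \frac{47}{12}\right) - 1950 = 2 \cdot \frac{47}{12} \cdot \frac{1175}{12} - 1950 = \frac{55225}{72} - 1950 = - \frac{85175}{72}$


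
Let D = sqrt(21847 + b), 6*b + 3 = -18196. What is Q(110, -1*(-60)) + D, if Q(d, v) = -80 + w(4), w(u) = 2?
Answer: -78 + sqrt(677298)/6 ≈ 59.164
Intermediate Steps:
b = -18199/6 (b = -1/2 + (1/6)*(-18196) = -1/2 - 9098/3 = -18199/6 ≈ -3033.2)
Q(d, v) = -78 (Q(d, v) = -80 + 2 = -78)
D = sqrt(677298)/6 (D = sqrt(21847 - 18199/6) = sqrt(112883/6) = sqrt(677298)/6 ≈ 137.16)
Q(110, -1*(-60)) + D = -78 + sqrt(677298)/6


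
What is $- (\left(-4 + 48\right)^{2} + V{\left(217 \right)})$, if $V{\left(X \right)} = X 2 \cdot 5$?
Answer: $-4106$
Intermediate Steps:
$V{\left(X \right)} = 10 X$ ($V{\left(X \right)} = 2 X 5 = 10 X$)
$- (\left(-4 + 48\right)^{2} + V{\left(217 \right)}) = - (\left(-4 + 48\right)^{2} + 10 \cdot 217) = - (44^{2} + 2170) = - (1936 + 2170) = \left(-1\right) 4106 = -4106$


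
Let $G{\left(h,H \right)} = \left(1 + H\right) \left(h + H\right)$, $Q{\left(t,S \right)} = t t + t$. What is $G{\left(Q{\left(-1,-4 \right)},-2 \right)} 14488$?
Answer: $28976$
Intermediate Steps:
$Q{\left(t,S \right)} = t + t^{2}$ ($Q{\left(t,S \right)} = t^{2} + t = t + t^{2}$)
$G{\left(h,H \right)} = \left(1 + H\right) \left(H + h\right)$
$G{\left(Q{\left(-1,-4 \right)},-2 \right)} 14488 = \left(-2 - \left(1 - 1\right) + \left(-2\right)^{2} - 2 \left(- (1 - 1)\right)\right) 14488 = \left(-2 - 0 + 4 - 2 \left(\left(-1\right) 0\right)\right) 14488 = \left(-2 + 0 + 4 - 0\right) 14488 = \left(-2 + 0 + 4 + 0\right) 14488 = 2 \cdot 14488 = 28976$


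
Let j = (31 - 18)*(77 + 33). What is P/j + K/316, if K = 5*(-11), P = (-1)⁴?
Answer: -39167/225940 ≈ -0.17335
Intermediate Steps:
P = 1
j = 1430 (j = 13*110 = 1430)
K = -55
P/j + K/316 = 1/1430 - 55/316 = -39167/225940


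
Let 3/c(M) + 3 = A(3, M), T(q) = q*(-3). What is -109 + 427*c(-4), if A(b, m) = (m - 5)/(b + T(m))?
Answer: -2789/6 ≈ -464.83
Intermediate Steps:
T(q) = -3*q
A(b, m) = (-5 + m)/(b - 3*m) (A(b, m) = (m - 5)/(b - 3*m) = (-5 + m)/(b - 3*m))
c(M) = 3/(-3 + (-5 + M)/(3 - 3*M))
-109 + 427*c(-4) = -109 + 427*(9*(1 - 1*(-4))/(2*(-7 + 5*(-4)))) = -109 + 427*(9*(1 + 4)/(2*(-7 - 20))) = -109 + 427*((9/2)*5/(-27)) = -109 + 427*((9/2)*(-1/27)*5) = -109 + 427*(-⅚) = -109 - 2135/6 = -2789/6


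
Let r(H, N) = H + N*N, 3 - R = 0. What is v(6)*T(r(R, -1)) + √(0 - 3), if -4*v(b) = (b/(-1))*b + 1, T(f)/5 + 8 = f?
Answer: -175 + I*√3 ≈ -175.0 + 1.732*I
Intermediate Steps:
R = 3 (R = 3 - 1*0 = 3 + 0 = 3)
r(H, N) = H + N²
T(f) = -40 + 5*f
v(b) = -¼ + b²/4 (v(b) = -((b/(-1))*b + 1)/4 = -((b*(-1))*b + 1)/4 = -((-b)*b + 1)/4 = -(-b² + 1)/4 = -(1 - b²)/4 = -¼ + b²/4)
v(6)*T(r(R, -1)) + √(0 - 3) = (-¼ + (¼)*6²)*(-40 + 5*(3 + (-1)²)) + √(0 - 3) = (-¼ + (¼)*36)*(-40 + 5*(3 + 1)) + √(-3) = (-¼ + 9)*(-40 + 5*4) + I*√3 = 35*(-40 + 20)/4 + I*√3 = (35/4)*(-20) + I*√3 = -175 + I*√3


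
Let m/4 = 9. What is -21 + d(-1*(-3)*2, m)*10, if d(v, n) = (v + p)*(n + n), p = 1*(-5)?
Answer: 699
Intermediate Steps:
m = 36 (m = 4*9 = 36)
p = -5
d(v, n) = 2*n*(-5 + v) (d(v, n) = (v - 5)*(n + n) = (-5 + v)*(2*n) = 2*n*(-5 + v))
-21 + d(-1*(-3)*2, m)*10 = -21 + (2*36*(-5 - 1*(-3)*2))*10 = -21 + (2*36*(-5 + 3*2))*10 = -21 + (2*36*(-5 + 6))*10 = -21 + (2*36*1)*10 = -21 + 72*10 = -21 + 720 = 699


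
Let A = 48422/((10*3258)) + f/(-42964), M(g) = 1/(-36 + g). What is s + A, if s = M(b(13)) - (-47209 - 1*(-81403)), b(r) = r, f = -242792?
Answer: -5981713399319/174970890 ≈ -34187.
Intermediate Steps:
s = -786463/23 (s = 1/(-36 + 13) - (-47209 - 1*(-81403)) = 1/(-23) - (-47209 + 81403) = -1/23 - 1*34194 = -1/23 - 34194 = -786463/23 ≈ -34194.)
A = 1248820771/174970890 (A = 48422/((10*3258)) - 242792/(-42964) = 48422/32580 - 242792*(-1/42964) = 48422*(1/32580) + 60698/10741 = 24211/16290 + 60698/10741 = 1248820771/174970890 ≈ 7.1373)
s + A = -786463/23 + 1248820771/174970890 = -5981713399319/174970890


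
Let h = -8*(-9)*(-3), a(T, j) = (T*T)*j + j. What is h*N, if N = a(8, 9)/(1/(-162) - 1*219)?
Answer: 20470320/35479 ≈ 576.97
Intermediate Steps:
a(T, j) = j + j*T² (a(T, j) = T²*j + j = j*T² + j = j + j*T²)
h = -216 (h = 72*(-3) = -216)
N = -94770/35479 (N = (9*(1 + 8²))/(1/(-162) - 1*219) = (9*(1 + 64))/(-1/162 - 219) = (9*65)/(-35479/162) = 585*(-162/35479) = -94770/35479 ≈ -2.6712)
h*N = -216*(-94770/35479) = 20470320/35479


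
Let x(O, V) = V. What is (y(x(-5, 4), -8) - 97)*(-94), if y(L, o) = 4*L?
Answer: 7614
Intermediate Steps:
(y(x(-5, 4), -8) - 97)*(-94) = (4*4 - 97)*(-94) = (16 - 97)*(-94) = -81*(-94) = 7614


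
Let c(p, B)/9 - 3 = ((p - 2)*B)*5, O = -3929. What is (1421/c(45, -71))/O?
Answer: 1421/539679582 ≈ 2.6330e-6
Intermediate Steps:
c(p, B) = 27 + 45*B*(-2 + p) (c(p, B) = 27 + 9*(((p - 2)*B)*5) = 27 + 9*(((-2 + p)*B)*5) = 27 + 9*((B*(-2 + p))*5) = 27 + 9*(5*B*(-2 + p)) = 27 + 45*B*(-2 + p))
(1421/c(45, -71))/O = (1421/(27 - 90*(-71) + 45*(-71)*45))/(-3929) = (1421/(27 + 6390 - 143775))*(-1/3929) = (1421/(-137358))*(-1/3929) = (1421*(-1/137358))*(-1/3929) = -1421/137358*(-1/3929) = 1421/539679582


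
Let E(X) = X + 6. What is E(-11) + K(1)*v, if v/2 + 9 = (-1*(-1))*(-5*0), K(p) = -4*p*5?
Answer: 355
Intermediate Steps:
K(p) = -20*p
E(X) = 6 + X
v = -18 (v = -18 + 2*((-1*(-1))*(-5*0)) = -18 + 2*(1*0) = -18 + 2*0 = -18 + 0 = -18)
E(-11) + K(1)*v = (6 - 11) - 20*1*(-18) = -5 - 20*(-18) = -5 + 360 = 355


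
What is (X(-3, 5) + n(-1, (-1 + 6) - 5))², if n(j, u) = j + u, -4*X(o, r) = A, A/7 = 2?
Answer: 81/4 ≈ 20.250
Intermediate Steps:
A = 14 (A = 7*2 = 14)
X(o, r) = -7/2 (X(o, r) = -¼*14 = -7/2)
(X(-3, 5) + n(-1, (-1 + 6) - 5))² = (-7/2 + (-1 + ((-1 + 6) - 5)))² = (-7/2 + (-1 + (5 - 5)))² = (-7/2 + (-1 + 0))² = (-7/2 - 1)² = (-9/2)² = 81/4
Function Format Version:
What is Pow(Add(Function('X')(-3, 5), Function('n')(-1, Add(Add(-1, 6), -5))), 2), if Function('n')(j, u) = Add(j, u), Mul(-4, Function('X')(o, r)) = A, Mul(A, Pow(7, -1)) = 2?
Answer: Rational(81, 4) ≈ 20.250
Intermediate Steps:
A = 14 (A = Mul(7, 2) = 14)
Function('X')(o, r) = Rational(-7, 2) (Function('X')(o, r) = Mul(Rational(-1, 4), 14) = Rational(-7, 2))
Pow(Add(Function('X')(-3, 5), Function('n')(-1, Add(Add(-1, 6), -5))), 2) = Pow(Add(Rational(-7, 2), Add(-1, Add(Add(-1, 6), -5))), 2) = Pow(Add(Rational(-7, 2), Add(-1, Add(5, -5))), 2) = Pow(Add(Rational(-7, 2), Add(-1, 0)), 2) = Pow(Add(Rational(-7, 2), -1), 2) = Pow(Rational(-9, 2), 2) = Rational(81, 4)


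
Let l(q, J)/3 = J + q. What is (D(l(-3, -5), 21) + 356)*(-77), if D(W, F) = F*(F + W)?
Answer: -22561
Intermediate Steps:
l(q, J) = 3*J + 3*q (l(q, J) = 3*(J + q) = 3*J + 3*q)
(D(l(-3, -5), 21) + 356)*(-77) = (21*(21 + (3*(-5) + 3*(-3))) + 356)*(-77) = (21*(21 + (-15 - 9)) + 356)*(-77) = (21*(21 - 24) + 356)*(-77) = (21*(-3) + 356)*(-77) = (-63 + 356)*(-77) = 293*(-77) = -22561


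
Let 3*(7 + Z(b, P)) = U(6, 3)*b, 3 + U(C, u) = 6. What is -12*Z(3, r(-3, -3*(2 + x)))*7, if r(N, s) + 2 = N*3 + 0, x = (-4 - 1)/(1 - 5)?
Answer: 336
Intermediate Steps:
x = 5/4 (x = -5/(-4) = -5*(-¼) = 5/4 ≈ 1.2500)
r(N, s) = -2 + 3*N (r(N, s) = -2 + (N*3 + 0) = -2 + (3*N + 0) = -2 + 3*N)
U(C, u) = 3 (U(C, u) = -3 + 6 = 3)
Z(b, P) = -7 + b (Z(b, P) = -7 + (3*b)/3 = -7 + b)
-12*Z(3, r(-3, -3*(2 + x)))*7 = -12*(-7 + 3)*7 = -12*(-4)*7 = 48*7 = 336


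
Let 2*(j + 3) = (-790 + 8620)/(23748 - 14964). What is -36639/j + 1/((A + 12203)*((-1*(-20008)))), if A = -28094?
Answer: 1263298051893611/88071354456 ≈ 14344.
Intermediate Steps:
j = -2493/976 (j = -3 + ((-790 + 8620)/(23748 - 14964))/2 = -3 + (7830/8784)/2 = -3 + (7830*(1/8784))/2 = -3 + (½)*(435/488) = -3 + 435/976 = -2493/976 ≈ -2.5543)
-36639/j + 1/((A + 12203)*((-1*(-20008)))) = -36639/(-2493/976) + 1/((-28094 + 12203)*((-1*(-20008)))) = -36639*(-976/2493) + 1/(-15891*20008) = 3973296/277 - 1/15891*1/20008 = 3973296/277 - 1/317947128 = 1263298051893611/88071354456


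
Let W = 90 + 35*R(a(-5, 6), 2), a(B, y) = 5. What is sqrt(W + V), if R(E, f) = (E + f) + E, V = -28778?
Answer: 2*I*sqrt(7067) ≈ 168.13*I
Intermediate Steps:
R(E, f) = f + 2*E
W = 510 (W = 90 + 35*(2 + 2*5) = 90 + 35*(2 + 10) = 90 + 35*12 = 90 + 420 = 510)
sqrt(W + V) = sqrt(510 - 28778) = sqrt(-28268) = 2*I*sqrt(7067)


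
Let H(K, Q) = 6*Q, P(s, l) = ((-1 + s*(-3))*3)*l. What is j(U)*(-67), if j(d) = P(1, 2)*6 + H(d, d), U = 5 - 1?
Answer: 8040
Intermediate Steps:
U = 4
P(s, l) = l*(-3 - 9*s) (P(s, l) = ((-1 - 3*s)*3)*l = (-3 - 9*s)*l = l*(-3 - 9*s))
j(d) = -144 + 6*d (j(d) = -3*2*(1 + 3*1)*6 + 6*d = -3*2*(1 + 3)*6 + 6*d = -3*2*4*6 + 6*d = -24*6 + 6*d = -144 + 6*d)
j(U)*(-67) = (-144 + 6*4)*(-67) = (-144 + 24)*(-67) = -120*(-67) = 8040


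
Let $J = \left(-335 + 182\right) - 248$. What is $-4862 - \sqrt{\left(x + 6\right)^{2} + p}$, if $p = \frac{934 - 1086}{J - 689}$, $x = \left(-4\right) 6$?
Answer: $-4862 - \frac{4 \sqrt{6017345}}{545} \approx -4880.0$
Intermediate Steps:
$x = -24$
$J = -401$ ($J = -153 - 248 = -401$)
$p = \frac{76}{545}$ ($p = \frac{934 - 1086}{-401 - 689} = - \frac{152}{-1090} = \left(-152\right) \left(- \frac{1}{1090}\right) = \frac{76}{545} \approx 0.13945$)
$-4862 - \sqrt{\left(x + 6\right)^{2} + p} = -4862 - \sqrt{\left(-24 + 6\right)^{2} + \frac{76}{545}} = -4862 - \sqrt{\left(-18\right)^{2} + \frac{76}{545}} = -4862 - \sqrt{324 + \frac{76}{545}} = -4862 - \sqrt{\frac{176656}{545}} = -4862 - \frac{4 \sqrt{6017345}}{545}$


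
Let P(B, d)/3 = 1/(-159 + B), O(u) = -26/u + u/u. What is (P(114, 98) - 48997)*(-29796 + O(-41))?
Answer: 897799465964/615 ≈ 1.4598e+9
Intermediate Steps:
O(u) = 1 - 26/u (O(u) = -26/u + 1 = 1 - 26/u)
P(B, d) = 3/(-159 + B)
(P(114, 98) - 48997)*(-29796 + O(-41)) = (3/(-159 + 114) - 48997)*(-29796 + (-26 - 41)/(-41)) = (3/(-45) - 48997)*(-29796 - 1/41*(-67)) = (3*(-1/45) - 48997)*(-29796 + 67/41) = (-1/15 - 48997)*(-1221569/41) = -734956/15*(-1221569/41) = 897799465964/615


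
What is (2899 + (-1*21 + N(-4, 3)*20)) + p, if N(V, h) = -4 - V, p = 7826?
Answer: 10704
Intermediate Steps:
(2899 + (-1*21 + N(-4, 3)*20)) + p = (2899 + (-1*21 + (-4 - 1*(-4))*20)) + 7826 = (2899 + (-21 + (-4 + 4)*20)) + 7826 = (2899 + (-21 + 0*20)) + 7826 = (2899 + (-21 + 0)) + 7826 = (2899 - 21) + 7826 = 2878 + 7826 = 10704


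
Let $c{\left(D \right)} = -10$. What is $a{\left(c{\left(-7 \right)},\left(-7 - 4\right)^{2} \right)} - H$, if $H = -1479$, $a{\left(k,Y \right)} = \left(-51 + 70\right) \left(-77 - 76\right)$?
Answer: $-1428$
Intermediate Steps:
$a{\left(k,Y \right)} = -2907$ ($a{\left(k,Y \right)} = 19 \left(-153\right) = -2907$)
$a{\left(c{\left(-7 \right)},\left(-7 - 4\right)^{2} \right)} - H = -2907 - -1479 = -2907 + 1479 = -1428$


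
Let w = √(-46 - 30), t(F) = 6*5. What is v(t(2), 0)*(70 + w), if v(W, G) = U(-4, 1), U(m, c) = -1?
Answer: -70 - 2*I*√19 ≈ -70.0 - 8.7178*I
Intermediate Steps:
t(F) = 30
v(W, G) = -1
w = 2*I*√19 (w = √(-76) = 2*I*√19 ≈ 8.7178*I)
v(t(2), 0)*(70 + w) = -(70 + 2*I*√19) = -70 - 2*I*√19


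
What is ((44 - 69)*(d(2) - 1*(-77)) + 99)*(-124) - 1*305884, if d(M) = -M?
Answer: -85660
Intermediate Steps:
((44 - 69)*(d(2) - 1*(-77)) + 99)*(-124) - 1*305884 = ((44 - 69)*(-1*2 - 1*(-77)) + 99)*(-124) - 1*305884 = (-25*(-2 + 77) + 99)*(-124) - 305884 = (-25*75 + 99)*(-124) - 305884 = (-1875 + 99)*(-124) - 305884 = -1776*(-124) - 305884 = 220224 - 305884 = -85660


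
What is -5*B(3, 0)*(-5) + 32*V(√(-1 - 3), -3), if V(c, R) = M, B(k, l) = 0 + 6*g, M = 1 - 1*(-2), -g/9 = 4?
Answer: -5304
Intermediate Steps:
g = -36 (g = -9*4 = -36)
M = 3 (M = 1 + 2 = 3)
B(k, l) = -216 (B(k, l) = 0 + 6*(-36) = 0 - 216 = -216)
V(c, R) = 3
-5*B(3, 0)*(-5) + 32*V(√(-1 - 3), -3) = -5*(-216)*(-5) + 32*3 = 1080*(-5) + 96 = -5400 + 96 = -5304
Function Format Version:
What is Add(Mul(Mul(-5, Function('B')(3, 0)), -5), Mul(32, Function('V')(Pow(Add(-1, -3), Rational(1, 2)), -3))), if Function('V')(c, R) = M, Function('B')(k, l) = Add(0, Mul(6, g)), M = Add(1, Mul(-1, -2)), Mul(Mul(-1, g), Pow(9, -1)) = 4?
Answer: -5304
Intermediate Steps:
g = -36 (g = Mul(-9, 4) = -36)
M = 3 (M = Add(1, 2) = 3)
Function('B')(k, l) = -216 (Function('B')(k, l) = Add(0, Mul(6, -36)) = Add(0, -216) = -216)
Function('V')(c, R) = 3
Add(Mul(Mul(-5, Function('B')(3, 0)), -5), Mul(32, Function('V')(Pow(Add(-1, -3), Rational(1, 2)), -3))) = Add(Mul(Mul(-5, -216), -5), Mul(32, 3)) = Add(Mul(1080, -5), 96) = Add(-5400, 96) = -5304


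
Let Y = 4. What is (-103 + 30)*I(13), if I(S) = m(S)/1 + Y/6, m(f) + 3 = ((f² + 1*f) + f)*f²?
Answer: -7216634/3 ≈ -2.4055e+6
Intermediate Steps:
m(f) = -3 + f²*(f² + 2*f) (m(f) = -3 + ((f² + 1*f) + f)*f² = -3 + ((f² + f) + f)*f² = -3 + ((f + f²) + f)*f² = -3 + (f² + 2*f)*f² = -3 + f²*(f² + 2*f))
I(S) = -7/3 + S⁴ + 2*S³ (I(S) = (-3 + S⁴ + 2*S³)/1 + 4/6 = (-3 + S⁴ + 2*S³)*1 + 4*(⅙) = (-3 + S⁴ + 2*S³) + ⅔ = -7/3 + S⁴ + 2*S³)
(-103 + 30)*I(13) = (-103 + 30)*(-7/3 + 13⁴ + 2*13³) = -73*(-7/3 + 28561 + 2*2197) = -73*(-7/3 + 28561 + 4394) = -73*98858/3 = -7216634/3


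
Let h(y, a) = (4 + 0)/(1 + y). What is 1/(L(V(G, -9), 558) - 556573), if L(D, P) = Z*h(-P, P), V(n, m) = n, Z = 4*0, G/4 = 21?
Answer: -1/556573 ≈ -1.7967e-6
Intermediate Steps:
G = 84 (G = 4*21 = 84)
h(y, a) = 4/(1 + y)
Z = 0
L(D, P) = 0 (L(D, P) = 0*(4/(1 - P)) = 0)
1/(L(V(G, -9), 558) - 556573) = 1/(0 - 556573) = 1/(-556573) = -1/556573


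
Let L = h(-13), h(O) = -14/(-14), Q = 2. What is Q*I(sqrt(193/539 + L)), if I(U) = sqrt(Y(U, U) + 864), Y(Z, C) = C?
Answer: 2*sqrt(5122656 + 154*sqrt(2013))/77 ≈ 58.827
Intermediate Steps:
h(O) = 1 (h(O) = -14*(-1/14) = 1)
L = 1
I(U) = sqrt(864 + U) (I(U) = sqrt(U + 864) = sqrt(864 + U))
Q*I(sqrt(193/539 + L)) = 2*sqrt(864 + sqrt(193/539 + 1)) = 2*sqrt(864 + sqrt(732/539)) = 2*sqrt(864 + 2*sqrt(2013)/77)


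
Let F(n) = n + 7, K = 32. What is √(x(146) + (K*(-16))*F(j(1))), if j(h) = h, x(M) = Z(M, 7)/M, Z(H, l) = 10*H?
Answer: 3*I*√454 ≈ 63.922*I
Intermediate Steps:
x(M) = 10 (x(M) = (10*M)/M = 10)
F(n) = 7 + n
√(x(146) + (K*(-16))*F(j(1))) = √(10 + (32*(-16))*(7 + 1)) = √(10 - 512*8) = √(10 - 4096) = √(-4086) = 3*I*√454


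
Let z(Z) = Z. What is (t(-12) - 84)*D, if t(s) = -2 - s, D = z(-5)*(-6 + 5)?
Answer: -370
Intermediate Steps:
D = 5 (D = -5*(-6 + 5) = -5*(-1) = 5)
(t(-12) - 84)*D = ((-2 - 1*(-12)) - 84)*5 = ((-2 + 12) - 84)*5 = (10 - 84)*5 = -74*5 = -370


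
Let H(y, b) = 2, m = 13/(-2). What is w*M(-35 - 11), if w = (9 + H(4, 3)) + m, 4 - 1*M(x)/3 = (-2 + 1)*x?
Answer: -567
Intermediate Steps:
m = -13/2 (m = 13*(-½) = -13/2 ≈ -6.5000)
M(x) = 12 + 3*x (M(x) = 12 - 3*(-2 + 1)*x = 12 - (-3)*x = 12 + 3*x)
w = 9/2 (w = (9 + 2) - 13/2 = 11 - 13/2 = 9/2 ≈ 4.5000)
w*M(-35 - 11) = 9*(12 + 3*(-35 - 11))/2 = 9*(12 + 3*(-46))/2 = 9*(12 - 138)/2 = (9/2)*(-126) = -567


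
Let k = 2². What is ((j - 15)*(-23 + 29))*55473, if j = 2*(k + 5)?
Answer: 998514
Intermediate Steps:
k = 4
j = 18 (j = 2*(4 + 5) = 2*9 = 18)
((j - 15)*(-23 + 29))*55473 = ((18 - 15)*(-23 + 29))*55473 = (3*6)*55473 = 18*55473 = 998514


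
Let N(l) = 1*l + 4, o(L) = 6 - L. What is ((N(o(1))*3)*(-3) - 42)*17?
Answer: -2091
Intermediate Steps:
N(l) = 4 + l (N(l) = l + 4 = 4 + l)
((N(o(1))*3)*(-3) - 42)*17 = (((4 + (6 - 1*1))*3)*(-3) - 42)*17 = (((4 + (6 - 1))*3)*(-3) - 42)*17 = (((4 + 5)*3)*(-3) - 42)*17 = ((9*3)*(-3) - 42)*17 = (27*(-3) - 42)*17 = (-81 - 42)*17 = -123*17 = -2091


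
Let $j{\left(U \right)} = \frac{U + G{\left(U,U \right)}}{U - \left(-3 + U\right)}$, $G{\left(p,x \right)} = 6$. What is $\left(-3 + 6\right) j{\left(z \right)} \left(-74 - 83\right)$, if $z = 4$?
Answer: $-1570$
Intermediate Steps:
$j{\left(U \right)} = 2 + \frac{U}{3}$ ($j{\left(U \right)} = \frac{U + 6}{U - \left(-3 + U\right)} = \frac{6 + U}{3} = \left(6 + U\right) \frac{1}{3} = 2 + \frac{U}{3}$)
$\left(-3 + 6\right) j{\left(z \right)} \left(-74 - 83\right) = \left(-3 + 6\right) \left(2 + \frac{1}{3} \cdot 4\right) \left(-74 - 83\right) = 3 \left(2 + \frac{4}{3}\right) \left(-157\right) = 3 \cdot \frac{10}{3} \left(-157\right) = 10 \left(-157\right) = -1570$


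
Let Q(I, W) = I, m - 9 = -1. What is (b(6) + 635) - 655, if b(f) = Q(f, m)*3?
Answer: -2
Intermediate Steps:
m = 8 (m = 9 - 1 = 8)
b(f) = 3*f (b(f) = f*3 = 3*f)
(b(6) + 635) - 655 = (3*6 + 635) - 655 = (18 + 635) - 655 = 653 - 655 = -2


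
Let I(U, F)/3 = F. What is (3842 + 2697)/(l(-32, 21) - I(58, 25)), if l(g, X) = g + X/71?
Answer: -464269/7576 ≈ -61.282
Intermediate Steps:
I(U, F) = 3*F
l(g, X) = g + X/71 (l(g, X) = g + X*(1/71) = g + X/71)
(3842 + 2697)/(l(-32, 21) - I(58, 25)) = (3842 + 2697)/((-32 + (1/71)*21) - 3*25) = 6539/((-32 + 21/71) - 1*75) = 6539/(-2251/71 - 75) = 6539/(-7576/71) = 6539*(-71/7576) = -464269/7576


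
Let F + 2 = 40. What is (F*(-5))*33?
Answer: -6270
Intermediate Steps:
F = 38 (F = -2 + 40 = 38)
(F*(-5))*33 = (38*(-5))*33 = -190*33 = -6270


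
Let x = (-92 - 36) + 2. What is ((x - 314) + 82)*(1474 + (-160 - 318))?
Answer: -356568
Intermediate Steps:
x = -126 (x = -128 + 2 = -126)
((x - 314) + 82)*(1474 + (-160 - 318)) = ((-126 - 314) + 82)*(1474 + (-160 - 318)) = (-440 + 82)*(1474 - 478) = -358*996 = -356568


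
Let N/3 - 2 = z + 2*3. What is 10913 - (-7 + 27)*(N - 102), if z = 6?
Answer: 12113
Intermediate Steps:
N = 42 (N = 6 + 3*(6 + 2*3) = 6 + 3*(6 + 6) = 6 + 3*12 = 6 + 36 = 42)
10913 - (-7 + 27)*(N - 102) = 10913 - (-7 + 27)*(42 - 102) = 10913 - 20*(-60) = 10913 - 1*(-1200) = 10913 + 1200 = 12113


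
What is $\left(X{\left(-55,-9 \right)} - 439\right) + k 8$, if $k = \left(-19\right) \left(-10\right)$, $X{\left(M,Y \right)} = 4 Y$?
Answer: $1045$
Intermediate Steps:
$k = 190$
$\left(X{\left(-55,-9 \right)} - 439\right) + k 8 = \left(4 \left(-9\right) - 439\right) + 190 \cdot 8 = \left(-36 - 439\right) + 1520 = -475 + 1520 = 1045$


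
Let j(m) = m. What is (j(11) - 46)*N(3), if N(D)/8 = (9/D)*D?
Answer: -2520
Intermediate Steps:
N(D) = 72 (N(D) = 8*((9/D)*D) = 8*9 = 72)
(j(11) - 46)*N(3) = (11 - 46)*72 = -35*72 = -2520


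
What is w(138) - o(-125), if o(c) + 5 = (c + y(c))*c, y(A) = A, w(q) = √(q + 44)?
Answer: -31245 + √182 ≈ -31232.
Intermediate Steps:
w(q) = √(44 + q)
o(c) = -5 + 2*c² (o(c) = -5 + (c + c)*c = -5 + (2*c)*c = -5 + 2*c²)
w(138) - o(-125) = √(44 + 138) - (-5 + 2*(-125)²) = √182 - (-5 + 2*15625) = √182 - (-5 + 31250) = √182 - 1*31245 = √182 - 31245 = -31245 + √182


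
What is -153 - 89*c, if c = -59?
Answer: 5098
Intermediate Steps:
-153 - 89*c = -153 - 89*(-59) = -153 + 5251 = 5098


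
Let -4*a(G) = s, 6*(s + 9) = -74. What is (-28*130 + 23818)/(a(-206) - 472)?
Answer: -30267/700 ≈ -43.239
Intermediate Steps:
s = -64/3 (s = -9 + (1/6)*(-74) = -9 - 37/3 = -64/3 ≈ -21.333)
a(G) = 16/3 (a(G) = -1/4*(-64/3) = 16/3)
(-28*130 + 23818)/(a(-206) - 472) = (-28*130 + 23818)/(16/3 - 472) = (-3640 + 23818)/(-1400/3) = 20178*(-3/1400) = -30267/700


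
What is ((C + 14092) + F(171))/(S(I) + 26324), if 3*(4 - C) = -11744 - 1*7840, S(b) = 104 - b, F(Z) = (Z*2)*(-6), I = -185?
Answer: 18572/26613 ≈ 0.69785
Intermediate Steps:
F(Z) = -12*Z (F(Z) = (2*Z)*(-6) = -12*Z)
C = 6532 (C = 4 - (-11744 - 1*7840)/3 = 4 - (-11744 - 7840)/3 = 4 - ⅓*(-19584) = 4 + 6528 = 6532)
((C + 14092) + F(171))/(S(I) + 26324) = ((6532 + 14092) - 12*171)/((104 - 1*(-185)) + 26324) = (20624 - 2052)/((104 + 185) + 26324) = 18572/(289 + 26324) = 18572/26613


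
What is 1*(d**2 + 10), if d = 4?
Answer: 26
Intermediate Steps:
1*(d**2 + 10) = 1*(4**2 + 10) = 1*(16 + 10) = 1*26 = 26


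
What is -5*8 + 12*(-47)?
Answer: -604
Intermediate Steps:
-5*8 + 12*(-47) = -40 - 564 = -604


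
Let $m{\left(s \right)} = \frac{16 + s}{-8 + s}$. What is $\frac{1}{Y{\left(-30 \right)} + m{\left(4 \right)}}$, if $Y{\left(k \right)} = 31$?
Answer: $\frac{1}{26} \approx 0.038462$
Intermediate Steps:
$m{\left(s \right)} = \frac{16 + s}{-8 + s}$
$\frac{1}{Y{\left(-30 \right)} + m{\left(4 \right)}} = \frac{1}{31 + \frac{16 + 4}{-8 + 4}} = \frac{1}{31 + \frac{1}{-4} \cdot 20} = \frac{1}{31 - 5} = \frac{1}{26}$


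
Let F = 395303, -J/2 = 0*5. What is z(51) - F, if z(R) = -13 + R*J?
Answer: -395316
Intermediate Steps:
J = 0 (J = -0*5 = -2*0 = 0)
z(R) = -13 (z(R) = -13 + R*0 = -13 + 0 = -13)
z(51) - F = -13 - 1*395303 = -13 - 395303 = -395316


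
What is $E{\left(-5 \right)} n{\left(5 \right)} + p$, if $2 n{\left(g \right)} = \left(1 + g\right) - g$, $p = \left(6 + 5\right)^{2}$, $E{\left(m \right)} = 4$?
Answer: $123$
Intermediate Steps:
$p = 121$ ($p = 11^{2} = 121$)
$n{\left(g \right)} = \frac{1}{2}$ ($n{\left(g \right)} = \frac{\left(1 + g\right) - g}{2} = \frac{1}{2} \cdot 1 = \frac{1}{2}$)
$E{\left(-5 \right)} n{\left(5 \right)} + p = 4 \cdot \frac{1}{2} + 121 = 2 + 121 = 123$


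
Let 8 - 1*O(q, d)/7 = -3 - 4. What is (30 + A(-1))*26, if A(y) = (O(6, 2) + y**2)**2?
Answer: 292916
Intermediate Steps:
O(q, d) = 105 (O(q, d) = 56 - 7*(-3 - 4) = 56 - 7*(-7) = 56 + 49 = 105)
A(y) = (105 + y**2)**2
(30 + A(-1))*26 = (30 + (105 + (-1)**2)**2)*26 = (30 + (105 + 1)**2)*26 = (30 + 106**2)*26 = (30 + 11236)*26 = 11266*26 = 292916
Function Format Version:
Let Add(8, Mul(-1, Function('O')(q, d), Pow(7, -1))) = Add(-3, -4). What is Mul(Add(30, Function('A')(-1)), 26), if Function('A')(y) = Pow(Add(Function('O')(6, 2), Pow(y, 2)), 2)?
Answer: 292916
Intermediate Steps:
Function('O')(q, d) = 105 (Function('O')(q, d) = Add(56, Mul(-7, Add(-3, -4))) = Add(56, Mul(-7, -7)) = Add(56, 49) = 105)
Function('A')(y) = Pow(Add(105, Pow(y, 2)), 2)
Mul(Add(30, Function('A')(-1)), 26) = Mul(Add(30, Pow(Add(105, Pow(-1, 2)), 2)), 26) = Mul(Add(30, Pow(Add(105, 1), 2)), 26) = Mul(Add(30, Pow(106, 2)), 26) = Mul(Add(30, 11236), 26) = Mul(11266, 26) = 292916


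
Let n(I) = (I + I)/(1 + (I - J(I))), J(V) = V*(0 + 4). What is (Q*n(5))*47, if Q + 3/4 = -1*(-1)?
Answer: -235/28 ≈ -8.3929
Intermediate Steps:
Q = ¼ (Q = -¾ - 1*(-1) = -¾ + 1 = ¼ ≈ 0.25000)
J(V) = 4*V (J(V) = V*4 = 4*V)
n(I) = 2*I/(1 - 3*I) (n(I) = (I + I)/(1 + (I - 4*I)) = (2*I)/(1 + (I - 4*I)) = (2*I)/(1 - 3*I) = 2*I/(1 - 3*I))
(Q*n(5))*47 = ((-2*5/(-1 + 3*5))/4)*47 = ((-2*5/(-1 + 15))/4)*47 = ((-2*5/14)/4)*47 = ((-2*5*1/14)/4)*47 = ((¼)*(-5/7))*47 = -5/28*47 = -235/28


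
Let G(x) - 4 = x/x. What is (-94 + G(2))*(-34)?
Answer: 3026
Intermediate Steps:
G(x) = 5 (G(x) = 4 + x/x = 4 + 1 = 5)
(-94 + G(2))*(-34) = (-94 + 5)*(-34) = -89*(-34) = 3026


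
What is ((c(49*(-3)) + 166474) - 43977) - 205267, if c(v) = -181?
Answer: -82951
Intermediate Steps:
((c(49*(-3)) + 166474) - 43977) - 205267 = ((-181 + 166474) - 43977) - 205267 = (166293 - 43977) - 205267 = 122316 - 205267 = -82951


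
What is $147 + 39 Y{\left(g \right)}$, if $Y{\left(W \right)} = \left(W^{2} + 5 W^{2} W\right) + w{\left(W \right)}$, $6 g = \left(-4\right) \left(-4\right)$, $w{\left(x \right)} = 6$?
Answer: $\frac{39205}{9} \approx 4356.1$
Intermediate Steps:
$g = \frac{8}{3}$ ($g = \frac{\left(-4\right) \left(-4\right)}{6} = \frac{1}{6} \cdot 16 = \frac{8}{3} \approx 2.6667$)
$Y{\left(W \right)} = 6 + W^{2} + 5 W^{3}$ ($Y{\left(W \right)} = \left(W^{2} + 5 W^{2} W\right) + 6 = \left(W^{2} + 5 W^{3}\right) + 6 = 6 + W^{2} + 5 W^{3}$)
$147 + 39 Y{\left(g \right)} = 147 + 39 \left(6 + \left(\frac{8}{3}\right)^{2} + 5 \left(\frac{8}{3}\right)^{3}\right) = 147 + 39 \left(6 + \frac{64}{9} + 5 \cdot \frac{512}{27}\right) = 147 + 39 \left(6 + \frac{64}{9} + \frac{2560}{27}\right) = 147 + 39 \cdot \frac{2914}{27} = 147 + \frac{37882}{9} = \frac{39205}{9}$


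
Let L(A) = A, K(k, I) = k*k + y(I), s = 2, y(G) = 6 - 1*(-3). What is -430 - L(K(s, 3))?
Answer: -443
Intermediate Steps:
y(G) = 9 (y(G) = 6 + 3 = 9)
K(k, I) = 9 + k² (K(k, I) = k*k + 9 = k² + 9 = 9 + k²)
-430 - L(K(s, 3)) = -430 - (9 + 2²) = -430 - (9 + 4) = -430 - 1*13 = -430 - 13 = -443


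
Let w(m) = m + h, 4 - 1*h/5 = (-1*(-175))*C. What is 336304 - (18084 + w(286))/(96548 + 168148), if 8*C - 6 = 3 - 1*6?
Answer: 237382148059/705856 ≈ 3.3630e+5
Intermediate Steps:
C = 3/8 (C = ¾ + (3 - 1*6)/8 = ¾ + (3 - 6)/8 = ¾ + (⅛)*(-3) = ¾ - 3/8 = 3/8 ≈ 0.37500)
h = -2465/8 (h = 20 - 5*(-1*(-175))*3/8 = 20 - 875*3/8 = 20 - 5*525/8 = 20 - 2625/8 = -2465/8 ≈ -308.13)
w(m) = -2465/8 + m (w(m) = m - 2465/8 = -2465/8 + m)
336304 - (18084 + w(286))/(96548 + 168148) = 336304 - (18084 + (-2465/8 + 286))/(96548 + 168148) = 336304 - (18084 - 177/8)/264696 = 336304 - 144495/(8*264696) = 336304 - 1*48165/705856 = 336304 - 48165/705856 = 237382148059/705856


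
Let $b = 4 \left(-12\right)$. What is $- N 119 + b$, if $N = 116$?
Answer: $-13852$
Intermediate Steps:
$b = -48$
$- N 119 + b = \left(-1\right) 116 \cdot 119 - 48 = \left(-116\right) 119 - 48 = -13804 - 48 = -13852$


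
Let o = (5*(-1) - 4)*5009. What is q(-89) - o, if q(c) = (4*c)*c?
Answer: 76765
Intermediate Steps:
q(c) = 4*c²
o = -45081 (o = (-5 - 4)*5009 = -9*5009 = -45081)
q(-89) - o = 4*(-89)² - 1*(-45081) = 4*7921 + 45081 = 31684 + 45081 = 76765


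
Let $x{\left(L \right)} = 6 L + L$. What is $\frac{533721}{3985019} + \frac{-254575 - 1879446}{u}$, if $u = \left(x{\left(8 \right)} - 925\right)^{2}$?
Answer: $- \frac{8101068947318}{3009330933059} \approx -2.692$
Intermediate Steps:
$x{\left(L \right)} = 7 L$
$u = 755161$ ($u = \left(7 \cdot 8 - 925\right)^{2} = \left(56 - 925\right)^{2} = \left(-869\right)^{2} = 755161$)
$\frac{533721}{3985019} + \frac{-254575 - 1879446}{u} = \frac{533721}{3985019} + \frac{-254575 - 1879446}{755161} = 533721 \cdot \frac{1}{3985019} + \left(-254575 - 1879446\right) \frac{1}{755161} = \frac{533721}{3985019} - \frac{2134021}{755161} = - \frac{8101068947318}{3009330933059}$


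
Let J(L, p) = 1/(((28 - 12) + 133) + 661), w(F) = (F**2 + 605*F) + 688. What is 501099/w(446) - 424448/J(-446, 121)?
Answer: -53797586889607/156478 ≈ -3.4380e+8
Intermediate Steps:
w(F) = 688 + F**2 + 605*F
J(L, p) = 1/810 (J(L, p) = 1/((16 + 133) + 661) = 1/(149 + 661) = 1/810)
501099/w(446) - 424448/J(-446, 121) = 501099/(688 + 446**2 + 605*446) - 424448/1/810 = 501099/(688 + 198916 + 269830) - 424448*810 = 501099/469434 - 343802880 = 501099*(1/469434) - 343802880 = 167033/156478 - 343802880 = -53797586889607/156478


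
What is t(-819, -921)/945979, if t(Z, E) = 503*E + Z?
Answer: -464082/945979 ≈ -0.49058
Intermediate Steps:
t(Z, E) = Z + 503*E
t(-819, -921)/945979 = (-819 + 503*(-921))/945979 = (-819 - 463263)*(1/945979) = -464082*1/945979 = -464082/945979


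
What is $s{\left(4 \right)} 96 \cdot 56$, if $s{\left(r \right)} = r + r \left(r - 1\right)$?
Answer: $86016$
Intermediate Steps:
$s{\left(r \right)} = r + r \left(-1 + r\right)$
$s{\left(4 \right)} 96 \cdot 56 = 4^{2} \cdot 96 \cdot 56 = 16 \cdot 96 \cdot 56 = 1536 \cdot 56 = 86016$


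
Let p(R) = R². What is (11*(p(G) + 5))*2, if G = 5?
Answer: 660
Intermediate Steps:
(11*(p(G) + 5))*2 = (11*(5² + 5))*2 = (11*(25 + 5))*2 = (11*30)*2 = 330*2 = 660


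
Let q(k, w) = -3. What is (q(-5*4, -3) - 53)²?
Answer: 3136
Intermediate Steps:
(q(-5*4, -3) - 53)² = (-3 - 53)² = (-56)² = 3136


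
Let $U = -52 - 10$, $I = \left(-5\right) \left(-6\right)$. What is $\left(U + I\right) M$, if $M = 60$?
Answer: $-1920$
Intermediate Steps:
$I = 30$
$U = -62$ ($U = -52 - 10 = -62$)
$\left(U + I\right) M = \left(-62 + 30\right) 60 = \left(-32\right) 60 = -1920$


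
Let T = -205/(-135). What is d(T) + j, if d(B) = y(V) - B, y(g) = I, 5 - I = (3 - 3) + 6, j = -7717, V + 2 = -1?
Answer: -208427/27 ≈ -7719.5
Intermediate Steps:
V = -3 (V = -2 - 1 = -3)
I = -1 (I = 5 - ((3 - 3) + 6) = 5 - (0 + 6) = 5 - 1*6 = 5 - 6 = -1)
y(g) = -1
T = 41/27 (T = -205*(-1/135) = 41/27 ≈ 1.5185)
d(B) = -1 - B
d(T) + j = (-1 - 1*41/27) - 7717 = (-1 - 41/27) - 7717 = -68/27 - 7717 = -208427/27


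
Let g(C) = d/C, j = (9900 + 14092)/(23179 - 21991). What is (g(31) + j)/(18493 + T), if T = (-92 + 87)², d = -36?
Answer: 87623/85247613 ≈ 0.0010279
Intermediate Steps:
j = 5998/297 (j = 23992/1188 = 23992*(1/1188) = 5998/297 ≈ 20.195)
g(C) = -36/C
T = 25 (T = (-5)² = 25)
(g(31) + j)/(18493 + T) = (-36/31 + 5998/297)/(18493 + 25) = (-36*1/31 + 5998/297)/18518 = (-36/31 + 5998/297)*(1/18518) = (175246/9207)*(1/18518) = 87623/85247613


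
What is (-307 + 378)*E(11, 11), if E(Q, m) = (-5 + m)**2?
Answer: 2556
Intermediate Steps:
(-307 + 378)*E(11, 11) = (-307 + 378)*(-5 + 11)**2 = 71*6**2 = 71*36 = 2556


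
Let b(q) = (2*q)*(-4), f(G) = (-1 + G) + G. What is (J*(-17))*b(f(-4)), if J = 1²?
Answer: -1224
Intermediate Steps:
f(G) = -1 + 2*G
b(q) = -8*q
J = 1
(J*(-17))*b(f(-4)) = (1*(-17))*(-8*(-1 + 2*(-4))) = -(-136)*(-1 - 8) = -(-136)*(-9) = -17*72 = -1224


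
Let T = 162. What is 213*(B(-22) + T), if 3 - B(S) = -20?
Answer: 39405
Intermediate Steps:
B(S) = 23 (B(S) = 3 - 1*(-20) = 3 + 20 = 23)
213*(B(-22) + T) = 213*(23 + 162) = 213*185 = 39405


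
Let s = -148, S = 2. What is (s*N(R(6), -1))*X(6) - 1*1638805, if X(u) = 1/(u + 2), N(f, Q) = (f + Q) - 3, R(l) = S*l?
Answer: -1638953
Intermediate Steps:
R(l) = 2*l
N(f, Q) = -3 + Q + f (N(f, Q) = (Q + f) - 3 = -3 + Q + f)
X(u) = 1/(2 + u)
(s*N(R(6), -1))*X(6) - 1*1638805 = (-148*(-3 - 1 + 2*6))/(2 + 6) - 1*1638805 = -148*(-3 - 1 + 12)/8 - 1638805 = -148*8*(⅛) - 1638805 = -1184*⅛ - 1638805 = -148 - 1638805 = -1638953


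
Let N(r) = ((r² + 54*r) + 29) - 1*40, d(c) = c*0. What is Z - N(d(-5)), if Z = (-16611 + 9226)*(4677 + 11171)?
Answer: -117037469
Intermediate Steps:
d(c) = 0
Z = -117037480 (Z = -7385*15848 = -117037480)
N(r) = -11 + r² + 54*r (N(r) = (29 + r² + 54*r) - 40 = -11 + r² + 54*r)
Z - N(d(-5)) = -117037480 - (-11 + 0² + 54*0) = -117037480 - (-11 + 0 + 0) = -117037480 - 1*(-11) = -117037480 + 11 = -117037469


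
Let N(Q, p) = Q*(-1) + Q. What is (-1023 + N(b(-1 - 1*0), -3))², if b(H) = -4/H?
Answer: 1046529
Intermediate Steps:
N(Q, p) = 0 (N(Q, p) = -Q + Q = 0)
(-1023 + N(b(-1 - 1*0), -3))² = (-1023 + 0)² = (-1023)² = 1046529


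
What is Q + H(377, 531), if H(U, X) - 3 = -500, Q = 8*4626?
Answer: 36511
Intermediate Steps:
Q = 37008
H(U, X) = -497 (H(U, X) = 3 - 500 = -497)
Q + H(377, 531) = 37008 - 497 = 36511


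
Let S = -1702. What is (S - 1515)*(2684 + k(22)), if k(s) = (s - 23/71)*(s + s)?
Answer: -830886760/71 ≈ -1.1703e+7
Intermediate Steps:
k(s) = 2*s*(-23/71 + s) (k(s) = (s - 23*1/71)*(2*s) = (s - 23/71)*(2*s) = (-23/71 + s)*(2*s) = 2*s*(-23/71 + s))
(S - 1515)*(2684 + k(22)) = (-1702 - 1515)*(2684 + (2/71)*22*(-23 + 71*22)) = -3217*(2684 + (2/71)*22*(-23 + 1562)) = -3217*(2684 + (2/71)*22*1539) = -3217*(2684 + 67716/71) = -3217*258280/71 = -830886760/71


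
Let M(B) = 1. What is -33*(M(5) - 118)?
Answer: 3861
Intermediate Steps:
-33*(M(5) - 118) = -33*(1 - 118) = -33*(-117) = 3861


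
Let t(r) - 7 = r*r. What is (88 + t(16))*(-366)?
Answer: -128466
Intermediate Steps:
t(r) = 7 + r² (t(r) = 7 + r*r = 7 + r²)
(88 + t(16))*(-366) = (88 + (7 + 16²))*(-366) = (88 + (7 + 256))*(-366) = (88 + 263)*(-366) = 351*(-366) = -128466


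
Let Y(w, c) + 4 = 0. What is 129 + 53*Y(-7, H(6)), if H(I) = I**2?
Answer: -83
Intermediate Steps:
Y(w, c) = -4 (Y(w, c) = -4 + 0 = -4)
129 + 53*Y(-7, H(6)) = 129 + 53*(-4) = 129 - 212 = -83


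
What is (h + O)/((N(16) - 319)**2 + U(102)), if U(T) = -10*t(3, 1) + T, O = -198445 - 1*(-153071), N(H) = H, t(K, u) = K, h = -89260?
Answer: -44878/30627 ≈ -1.4653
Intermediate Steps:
O = -45374 (O = -198445 + 153071 = -45374)
U(T) = -30 + T (U(T) = -10*3 + T = -30 + T)
(h + O)/((N(16) - 319)**2 + U(102)) = (-89260 - 45374)/((16 - 319)**2 + (-30 + 102)) = -134634/((-303)**2 + 72) = -134634/(91809 + 72) = -134634/91881 = -134634*1/91881 = -44878/30627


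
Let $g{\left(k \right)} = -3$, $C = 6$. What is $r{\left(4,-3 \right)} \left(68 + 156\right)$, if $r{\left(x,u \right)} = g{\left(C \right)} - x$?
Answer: $-1568$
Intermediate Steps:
$r{\left(x,u \right)} = -3 - x$
$r{\left(4,-3 \right)} \left(68 + 156\right) = \left(-3 - 4\right) \left(68 + 156\right) = \left(-3 - 4\right) 224 = \left(-7\right) 224 = -1568$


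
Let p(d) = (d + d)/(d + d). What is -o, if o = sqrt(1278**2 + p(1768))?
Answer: -sqrt(1633285) ≈ -1278.0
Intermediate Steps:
p(d) = 1 (p(d) = (2*d)/((2*d)) = (2*d)*(1/(2*d)) = 1)
o = sqrt(1633285) (o = sqrt(1278**2 + 1) = sqrt(1633284 + 1) = sqrt(1633285) ≈ 1278.0)
-o = -sqrt(1633285)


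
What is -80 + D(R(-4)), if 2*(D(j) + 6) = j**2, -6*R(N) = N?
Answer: -772/9 ≈ -85.778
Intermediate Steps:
R(N) = -N/6
D(j) = -6 + j**2/2
-80 + D(R(-4)) = -80 + (-6 + (-1/6*(-4))**2/2) = -80 + (-6 + (2/3)**2/2) = -80 + (-6 + (1/2)*(4/9)) = -80 + (-6 + 2/9) = -80 - 52/9 = -772/9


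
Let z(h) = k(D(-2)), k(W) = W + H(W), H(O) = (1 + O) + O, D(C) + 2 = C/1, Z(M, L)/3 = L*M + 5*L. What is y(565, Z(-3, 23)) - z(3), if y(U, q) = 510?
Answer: 521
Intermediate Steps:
Z(M, L) = 15*L + 3*L*M (Z(M, L) = 3*(L*M + 5*L) = 3*(5*L + L*M) = 15*L + 3*L*M)
D(C) = -2 + C (D(C) = -2 + C/1 = -2 + C*1 = -2 + C)
H(O) = 1 + 2*O
k(W) = 1 + 3*W (k(W) = W + (1 + 2*W) = 1 + 3*W)
z(h) = -11 (z(h) = 1 + 3*(-2 - 2) = 1 + 3*(-4) = 1 - 12 = -11)
y(565, Z(-3, 23)) - z(3) = 510 - 1*(-11) = 510 + 11 = 521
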